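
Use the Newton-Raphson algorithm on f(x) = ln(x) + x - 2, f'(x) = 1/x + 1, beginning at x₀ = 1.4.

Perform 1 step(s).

f(x) = ln(x) + x - 2
f'(x) = 1/x + 1
x₀ = 1.4

Newton-Raphson formula: x_{n+1} = x_n - f(x_n)/f'(x_n)

Iteration 1:
  f(1.400000) = -0.263528
  f'(1.400000) = 1.714286
  x_1 = 1.400000 - (-0.263528)/1.714286 = 1.553725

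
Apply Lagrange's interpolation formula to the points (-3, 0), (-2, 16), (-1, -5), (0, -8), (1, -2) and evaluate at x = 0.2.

Lagrange interpolation formula:
P(x) = Σ yᵢ × Lᵢ(x)
where Lᵢ(x) = Π_{j≠i} (x - xⱼ)/(xᵢ - xⱼ)

L_0(0.2) = (0.2 - (-2))/(-3 - (-2)) × (0.2 - (-1))/(-3 - (-1)) × (0.2 - 0)/(-3 - 0) × (0.2 - 1)/(-3 - 1) = -0.017600
L_1(0.2) = (0.2 - (-3))/(-2 - (-3)) × (0.2 - (-1))/(-2 - (-1)) × (0.2 - 0)/(-2 - 0) × (0.2 - 1)/(-2 - 1) = 0.102400
L_2(0.2) = (0.2 - (-3))/(-1 - (-3)) × (0.2 - (-2))/(-1 - (-2)) × (0.2 - 0)/(-1 - 0) × (0.2 - 1)/(-1 - 1) = -0.281600
L_3(0.2) = (0.2 - (-3))/(0 - (-3)) × (0.2 - (-2))/(0 - (-2)) × (0.2 - (-1))/(0 - (-1)) × (0.2 - 1)/(0 - 1) = 1.126400
L_4(0.2) = (0.2 - (-3))/(1 - (-3)) × (0.2 - (-2))/(1 - (-2)) × (0.2 - (-1))/(1 - (-1)) × (0.2 - 0)/(1 - 0) = 0.070400

P(0.2) = 0×L_0(0.2) + 16×L_1(0.2) + (-5)×L_2(0.2) + (-8)×L_3(0.2) + (-2)×L_4(0.2)
P(0.2) = -6.105600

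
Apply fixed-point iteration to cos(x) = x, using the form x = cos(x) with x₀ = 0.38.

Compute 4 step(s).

Equation: cos(x) = x
Fixed-point form: x = cos(x)
x₀ = 0.38

x_1 = g(0.380000) = 0.928665
x_2 = g(0.928665) = 0.598904
x_3 = g(0.598904) = 0.825954
x_4 = g(0.825954) = 0.677856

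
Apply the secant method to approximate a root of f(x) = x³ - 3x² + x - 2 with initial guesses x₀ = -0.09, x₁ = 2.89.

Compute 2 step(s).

f(x) = x³ - 3x² + x - 2
x₀ = -0.09, x₁ = 2.89

Secant formula: x_{n+1} = x_n - f(x_n)(x_n - x_{n-1})/(f(x_n) - f(x_{n-1}))

Iteration 1:
  f(-0.090000) = -2.115029
  f(2.890000) = -0.028731
  x_2 = 2.890000 - (-0.028731)×(2.890000 - (-0.090000))/(-0.028731 - (-2.115029))
       = 2.931038
Iteration 2:
  f(2.890000) = -0.028731
  f(2.931038) = 0.338590
  x_3 = 2.931038 - 0.338590×(2.931038 - 2.890000)/(0.338590 - (-0.028731))
       = 2.893210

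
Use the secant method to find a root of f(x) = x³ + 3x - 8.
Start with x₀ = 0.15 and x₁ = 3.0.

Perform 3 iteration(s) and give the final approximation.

f(x) = x³ + 3x - 8
x₀ = 0.15, x₁ = 3.0

Secant formula: x_{n+1} = x_n - f(x_n)(x_n - x_{n-1})/(f(x_n) - f(x_{n-1}))

Iteration 1:
  f(0.150000) = -7.546625
  f(3.000000) = 28.000000
  x_2 = 3.000000 - 28.000000×(3.000000 - 0.150000)/(28.000000 - (-7.546625))
       = 0.755061
Iteration 2:
  f(3.000000) = 28.000000
  f(0.755061) = -5.304343
  x_3 = 0.755061 - (-5.304343)×(0.755061 - 3.000000)/(-5.304343 - 28.000000)
       = 1.112610
Iteration 3:
  f(0.755061) = -5.304343
  f(1.112610) = -3.284870
  x_4 = 1.112610 - (-3.284870)×(1.112610 - 0.755061)/(-3.284870 - (-5.304343))
       = 1.694198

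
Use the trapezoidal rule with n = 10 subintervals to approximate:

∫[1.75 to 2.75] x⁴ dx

f(x) = x⁴
a = 1.75, b = 2.75, n = 10
h = (b - a)/n = 0.100000

Trapezoidal rule: (h/2)[f(x₀) + 2f(x₁) + 2f(x₂) + ... + f(xₙ)]

x_0 = 1.7500, f(x_0) = 9.378906, coefficient = 1
x_1 = 1.8500, f(x_1) = 11.713506, coefficient = 2
x_2 = 1.9500, f(x_2) = 14.459006, coefficient = 2
x_3 = 2.0500, f(x_3) = 17.661006, coefficient = 2
x_4 = 2.1500, f(x_4) = 21.367506, coefficient = 2
x_5 = 2.2500, f(x_5) = 25.628906, coefficient = 2
x_6 = 2.3500, f(x_6) = 30.498006, coefficient = 2
x_7 = 2.4500, f(x_7) = 36.030006, coefficient = 2
x_8 = 2.5500, f(x_8) = 42.282506, coefficient = 2
x_9 = 2.6500, f(x_9) = 49.315506, coefficient = 2
x_10 = 2.7500, f(x_10) = 57.191406, coefficient = 1

I ≈ (0.100000/2) × 564.482225 = 28.224111
Exact value: 28.172656
Error: 0.051455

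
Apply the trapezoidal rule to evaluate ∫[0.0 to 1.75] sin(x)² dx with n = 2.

f(x) = sin(x)²
a = 0.0, b = 1.75, n = 2
h = (b - a)/n = 0.875000

Trapezoidal rule: (h/2)[f(x₀) + 2f(x₁) + 2f(x₂) + ... + f(xₙ)]

x_0 = 0.0000, f(x_0) = 0.000000, coefficient = 1
x_1 = 0.8750, f(x_1) = 0.589123, coefficient = 2
x_2 = 1.7500, f(x_2) = 0.968228, coefficient = 1

I ≈ (0.875000/2) × 2.146474 = 0.939083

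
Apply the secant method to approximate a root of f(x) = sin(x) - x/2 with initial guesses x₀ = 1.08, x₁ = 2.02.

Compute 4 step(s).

f(x) = sin(x) - x/2
x₀ = 1.08, x₁ = 2.02

Secant formula: x_{n+1} = x_n - f(x_n)(x_n - x_{n-1})/(f(x_n) - f(x_{n-1}))

Iteration 1:
  f(1.080000) = 0.341958
  f(2.020000) = -0.109207
  x_2 = 2.020000 - (-0.109207)×(2.020000 - 1.080000)/(-0.109207 - 0.341958)
       = 1.792468
Iteration 2:
  f(2.020000) = -0.109207
  f(1.792468) = 0.079297
  x_3 = 1.792468 - 0.079297×(1.792468 - 2.020000)/(0.079297 - (-0.109207))
       = 1.888183
Iteration 3:
  f(1.792468) = 0.079297
  f(1.888183) = 0.005963
  x_4 = 1.888183 - 0.005963×(1.888183 - 1.792468)/(0.005963 - 0.079297)
       = 1.895965
Iteration 4:
  f(1.888183) = 0.005963
  f(1.895965) = -0.000386
  x_5 = 1.895965 - (-0.000386)×(1.895965 - 1.888183)/(-0.000386 - 0.005963)
       = 1.895492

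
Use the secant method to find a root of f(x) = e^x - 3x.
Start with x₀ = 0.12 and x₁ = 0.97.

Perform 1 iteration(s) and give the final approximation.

f(x) = e^x - 3x
x₀ = 0.12, x₁ = 0.97

Secant formula: x_{n+1} = x_n - f(x_n)(x_n - x_{n-1})/(f(x_n) - f(x_{n-1}))

Iteration 1:
  f(0.120000) = 0.767497
  f(0.970000) = -0.272056
  x_2 = 0.970000 - (-0.272056)×(0.970000 - 0.120000)/(-0.272056 - 0.767497)
       = 0.747551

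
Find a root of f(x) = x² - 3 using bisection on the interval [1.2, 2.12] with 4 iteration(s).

f(x) = x² - 3
Initial interval: [1.2, 2.12]

Iteration 1:
  c_1 = (1.200000 + 2.120000)/2 = 1.660000
  f(c_1) = f(1.660000) = -0.244400
  f(a) × f(c) ≥ 0, new interval: [1.660000, 2.120000]
Iteration 2:
  c_2 = (1.660000 + 2.120000)/2 = 1.890000
  f(c_2) = f(1.890000) = 0.572100
  f(a) × f(c) < 0, new interval: [1.660000, 1.890000]
Iteration 3:
  c_3 = (1.660000 + 1.890000)/2 = 1.775000
  f(c_3) = f(1.775000) = 0.150625
  f(a) × f(c) < 0, new interval: [1.660000, 1.775000]
Iteration 4:
  c_4 = (1.660000 + 1.775000)/2 = 1.717500
  f(c_4) = f(1.717500) = -0.050194
  f(a) × f(c) ≥ 0, new interval: [1.717500, 1.775000]

After 4 iteration(s), the approximation is c_4 = 1.717500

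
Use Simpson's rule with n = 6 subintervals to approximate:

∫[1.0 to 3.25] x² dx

f(x) = x²
a = 1.0, b = 3.25, n = 6
h = (b - a)/n = 0.375000

Simpson's rule: (h/3)[f(x₀) + 4f(x₁) + 2f(x₂) + ... + f(xₙ)]

x_0 = 1.0000, f(x_0) = 1.000000, coefficient = 1
x_1 = 1.3750, f(x_1) = 1.890625, coefficient = 4
x_2 = 1.7500, f(x_2) = 3.062500, coefficient = 2
x_3 = 2.1250, f(x_3) = 4.515625, coefficient = 4
x_4 = 2.5000, f(x_4) = 6.250000, coefficient = 2
x_5 = 2.8750, f(x_5) = 8.265625, coefficient = 4
x_6 = 3.2500, f(x_6) = 10.562500, coefficient = 1

I ≈ (0.375000/3) × 88.875000 = 11.109375
Exact value: 11.109375
Error: 0.000000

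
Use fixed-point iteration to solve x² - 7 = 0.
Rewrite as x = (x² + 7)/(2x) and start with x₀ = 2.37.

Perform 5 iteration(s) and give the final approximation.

Equation: x² - 7 = 0
Fixed-point form: x = (x² + 7)/(2x)
x₀ = 2.37

x_1 = g(2.370000) = 2.661793
x_2 = g(2.661793) = 2.645800
x_3 = g(2.645800) = 2.645751
x_4 = g(2.645751) = 2.645751
x_5 = g(2.645751) = 2.645751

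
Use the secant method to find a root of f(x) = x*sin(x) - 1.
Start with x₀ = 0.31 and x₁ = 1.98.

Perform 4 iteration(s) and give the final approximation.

f(x) = x*sin(x) - 1
x₀ = 0.31, x₁ = 1.98

Secant formula: x_{n+1} = x_n - f(x_n)(x_n - x_{n-1})/(f(x_n) - f(x_{n-1}))

Iteration 1:
  f(0.310000) = -0.905432
  f(1.980000) = 0.816527
  x_2 = 1.980000 - 0.816527×(1.980000 - 0.310000)/(0.816527 - (-0.905432))
       = 1.188111
Iteration 2:
  f(1.980000) = 0.816527
  f(1.188111) = 0.102169
  x_3 = 1.188111 - 0.102169×(1.188111 - 1.980000)/(0.102169 - 0.816527)
       = 1.074853
Iteration 3:
  f(1.188111) = 0.102169
  f(1.074853) = -0.054645
  x_4 = 1.074853 - (-0.054645)×(1.074853 - 1.188111)/(-0.054645 - 0.102169)
       = 1.114320
Iteration 4:
  f(1.074853) = -0.054645
  f(1.114320) = 0.000226
  x_5 = 1.114320 - 0.000226×(1.114320 - 1.074853)/(0.000226 - (-0.054645))
       = 1.114157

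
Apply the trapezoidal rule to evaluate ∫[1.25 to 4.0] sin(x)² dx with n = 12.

f(x) = sin(x)²
a = 1.25, b = 4.0, n = 12
h = (b - a)/n = 0.229167

Trapezoidal rule: (h/2)[f(x₀) + 2f(x₁) + 2f(x₂) + ... + f(xₙ)]

x_0 = 1.2500, f(x_0) = 0.900572, coefficient = 1
x_1 = 1.4792, f(x_1) = 0.991627, coefficient = 2
x_2 = 1.7083, f(x_2) = 0.981203, coefficient = 2
x_3 = 1.9375, f(x_3) = 0.871449, coefficient = 2
x_4 = 2.1667, f(x_4) = 0.685022, coefficient = 2
x_5 = 2.3958, f(x_5) = 0.460403, coefficient = 2
x_6 = 2.6250, f(x_6) = 0.243957, coefficient = 2
x_7 = 2.8542, f(x_7) = 0.080364, coefficient = 2
x_8 = 3.0833, f(x_8) = 0.003390, coefficient = 2
x_9 = 3.3125, f(x_9) = 0.028926, coefficient = 2
x_10 = 3.5417, f(x_10) = 0.151700, coefficient = 2
x_11 = 3.7708, f(x_11) = 0.346369, coefficient = 2
x_12 = 4.0000, f(x_12) = 0.572750, coefficient = 1

I ≈ (0.229167/2) × 11.162140 = 1.278995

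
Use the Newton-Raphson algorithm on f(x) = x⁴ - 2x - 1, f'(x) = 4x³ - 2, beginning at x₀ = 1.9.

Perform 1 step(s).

f(x) = x⁴ - 2x - 1
f'(x) = 4x³ - 2
x₀ = 1.9

Newton-Raphson formula: x_{n+1} = x_n - f(x_n)/f'(x_n)

Iteration 1:
  f(1.900000) = 8.232100
  f'(1.900000) = 25.436000
  x_1 = 1.900000 - 8.232100/25.436000 = 1.576360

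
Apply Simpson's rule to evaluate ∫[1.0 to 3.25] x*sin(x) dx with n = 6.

f(x) = x*sin(x)
a = 1.0, b = 3.25, n = 6
h = (b - a)/n = 0.375000

Simpson's rule: (h/3)[f(x₀) + 4f(x₁) + 2f(x₂) + ... + f(xₙ)]

x_0 = 1.0000, f(x_0) = 0.841471, coefficient = 1
x_1 = 1.3750, f(x_1) = 1.348728, coefficient = 4
x_2 = 1.7500, f(x_2) = 1.721975, coefficient = 2
x_3 = 2.1250, f(x_3) = 1.806930, coefficient = 4
x_4 = 2.5000, f(x_4) = 1.496180, coefficient = 2
x_5 = 2.8750, f(x_5) = 0.757407, coefficient = 4
x_6 = 3.2500, f(x_6) = -0.351634, coefficient = 1

I ≈ (0.375000/3) × 22.578407 = 2.822301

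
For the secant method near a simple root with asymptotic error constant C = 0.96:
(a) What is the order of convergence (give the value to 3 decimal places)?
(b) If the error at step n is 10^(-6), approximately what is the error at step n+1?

(a) Secant method has superlinear convergence with order φ = (1+√5)/2 ≈ 1.618.
    This means |e_{n+1}| ≈ C|e_n|^1.618.

(b) With |e_n| = 10^(-6) and C = 0.96:
    |e_{n+1}| ≈ 0.96 × (10^(-6))^1.618 = 0.96 × 10^(-9.71)

(a) ≈ 1.618 (golden ratio); (b) |e_{n+1}| ≈ 1.880e-10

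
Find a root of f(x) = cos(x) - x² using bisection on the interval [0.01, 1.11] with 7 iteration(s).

f(x) = cos(x) - x²
Initial interval: [0.01, 1.11]

Iteration 1:
  c_1 = (0.010000 + 1.110000)/2 = 0.560000
  f(c_1) = f(0.560000) = 0.533655
  f(a) × f(c) ≥ 0, new interval: [0.560000, 1.110000]
Iteration 2:
  c_2 = (0.560000 + 1.110000)/2 = 0.835000
  f(c_2) = f(0.835000) = -0.026047
  f(a) × f(c) < 0, new interval: [0.560000, 0.835000]
Iteration 3:
  c_3 = (0.560000 + 0.835000)/2 = 0.697500
  f(c_3) = f(0.697500) = 0.279944
  f(a) × f(c) ≥ 0, new interval: [0.697500, 0.835000]
Iteration 4:
  c_4 = (0.697500 + 0.835000)/2 = 0.766250
  f(c_4) = f(0.766250) = 0.133377
  f(a) × f(c) ≥ 0, new interval: [0.766250, 0.835000]
Iteration 5:
  c_5 = (0.766250 + 0.835000)/2 = 0.800625
  f(c_5) = f(0.800625) = 0.055258
  f(a) × f(c) ≥ 0, new interval: [0.800625, 0.835000]
Iteration 6:
  c_6 = (0.800625 + 0.835000)/2 = 0.817813
  f(c_6) = f(0.817813) = 0.015002
  f(a) × f(c) ≥ 0, new interval: [0.817813, 0.835000]
Iteration 7:
  c_7 = (0.817813 + 0.835000)/2 = 0.826406
  f(c_7) = f(0.826406) = -0.005424
  f(a) × f(c) < 0, new interval: [0.817813, 0.826406]

After 7 iteration(s), the approximation is c_7 = 0.826406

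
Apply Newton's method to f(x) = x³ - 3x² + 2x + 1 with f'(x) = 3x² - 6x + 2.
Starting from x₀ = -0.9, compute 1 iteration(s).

f(x) = x³ - 3x² + 2x + 1
f'(x) = 3x² - 6x + 2
x₀ = -0.9

Newton-Raphson formula: x_{n+1} = x_n - f(x_n)/f'(x_n)

Iteration 1:
  f(-0.900000) = -3.959000
  f'(-0.900000) = 9.830000
  x_1 = -0.900000 - (-3.959000)/9.830000 = -0.497253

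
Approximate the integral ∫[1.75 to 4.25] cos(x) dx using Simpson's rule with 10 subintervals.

f(x) = cos(x)
a = 1.75, b = 4.25, n = 10
h = (b - a)/n = 0.250000

Simpson's rule: (h/3)[f(x₀) + 4f(x₁) + 2f(x₂) + ... + f(xₙ)]

x_0 = 1.7500, f(x_0) = -0.178246, coefficient = 1
x_1 = 2.0000, f(x_1) = -0.416147, coefficient = 4
x_2 = 2.2500, f(x_2) = -0.628174, coefficient = 2
x_3 = 2.5000, f(x_3) = -0.801144, coefficient = 4
x_4 = 2.7500, f(x_4) = -0.924302, coefficient = 2
x_5 = 3.0000, f(x_5) = -0.989992, coefficient = 4
x_6 = 3.2500, f(x_6) = -0.994130, coefficient = 2
x_7 = 3.5000, f(x_7) = -0.936457, coefficient = 4
x_8 = 3.7500, f(x_8) = -0.820559, coefficient = 2
x_9 = 4.0000, f(x_9) = -0.653644, coefficient = 4
x_10 = 4.2500, f(x_10) = -0.446087, coefficient = 1

I ≈ (0.250000/3) × -22.548197 = -1.879016
Exact value: -1.878975
Error: 0.000041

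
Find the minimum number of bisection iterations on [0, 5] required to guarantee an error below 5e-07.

We need (b-a)/2^n ≤ 5e-07
(5 - 0)/2^n ≤ 5e-07
5/2^n ≤ 5e-07
2^n ≥ 10000000
n ≥ log₂(10000000) = 23.25
n ≥ 24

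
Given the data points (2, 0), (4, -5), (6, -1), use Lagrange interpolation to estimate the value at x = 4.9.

Lagrange interpolation formula:
P(x) = Σ yᵢ × Lᵢ(x)
where Lᵢ(x) = Π_{j≠i} (x - xⱼ)/(xᵢ - xⱼ)

L_0(4.9) = (4.9 - 4)/(2 - 4) × (4.9 - 6)/(2 - 6) = -0.123750
L_1(4.9) = (4.9 - 2)/(4 - 2) × (4.9 - 6)/(4 - 6) = 0.797500
L_2(4.9) = (4.9 - 2)/(6 - 2) × (4.9 - 4)/(6 - 4) = 0.326250

P(4.9) = 0×L_0(4.9) + (-5)×L_1(4.9) + (-1)×L_2(4.9)
P(4.9) = -4.313750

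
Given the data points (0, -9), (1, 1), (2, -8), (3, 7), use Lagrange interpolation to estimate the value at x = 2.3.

Lagrange interpolation formula:
P(x) = Σ yᵢ × Lᵢ(x)
where Lᵢ(x) = Π_{j≠i} (x - xⱼ)/(xᵢ - xⱼ)

L_0(2.3) = (2.3 - 1)/(0 - 1) × (2.3 - 2)/(0 - 2) × (2.3 - 3)/(0 - 3) = 0.045500
L_1(2.3) = (2.3 - 0)/(1 - 0) × (2.3 - 2)/(1 - 2) × (2.3 - 3)/(1 - 3) = -0.241500
L_2(2.3) = (2.3 - 0)/(2 - 0) × (2.3 - 1)/(2 - 1) × (2.3 - 3)/(2 - 3) = 1.046500
L_3(2.3) = (2.3 - 0)/(3 - 0) × (2.3 - 1)/(3 - 1) × (2.3 - 2)/(3 - 2) = 0.149500

P(2.3) = (-9)×L_0(2.3) + 1×L_1(2.3) + (-8)×L_2(2.3) + 7×L_3(2.3)
P(2.3) = -7.976500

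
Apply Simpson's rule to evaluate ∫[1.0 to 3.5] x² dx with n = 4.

f(x) = x²
a = 1.0, b = 3.5, n = 4
h = (b - a)/n = 0.625000

Simpson's rule: (h/3)[f(x₀) + 4f(x₁) + 2f(x₂) + ... + f(xₙ)]

x_0 = 1.0000, f(x_0) = 1.000000, coefficient = 1
x_1 = 1.6250, f(x_1) = 2.640625, coefficient = 4
x_2 = 2.2500, f(x_2) = 5.062500, coefficient = 2
x_3 = 2.8750, f(x_3) = 8.265625, coefficient = 4
x_4 = 3.5000, f(x_4) = 12.250000, coefficient = 1

I ≈ (0.625000/3) × 67.000000 = 13.958333
Exact value: 13.958333
Error: 0.000000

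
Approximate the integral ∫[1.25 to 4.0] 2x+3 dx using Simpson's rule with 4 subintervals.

f(x) = 2x+3
a = 1.25, b = 4.0, n = 4
h = (b - a)/n = 0.687500

Simpson's rule: (h/3)[f(x₀) + 4f(x₁) + 2f(x₂) + ... + f(xₙ)]

x_0 = 1.2500, f(x_0) = 5.500000, coefficient = 1
x_1 = 1.9375, f(x_1) = 6.875000, coefficient = 4
x_2 = 2.6250, f(x_2) = 8.250000, coefficient = 2
x_3 = 3.3125, f(x_3) = 9.625000, coefficient = 4
x_4 = 4.0000, f(x_4) = 11.000000, coefficient = 1

I ≈ (0.687500/3) × 99.000000 = 22.687500
Exact value: 22.687500
Error: 0.000000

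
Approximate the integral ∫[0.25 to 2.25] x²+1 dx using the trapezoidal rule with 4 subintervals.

f(x) = x²+1
a = 0.25, b = 2.25, n = 4
h = (b - a)/n = 0.500000

Trapezoidal rule: (h/2)[f(x₀) + 2f(x₁) + 2f(x₂) + ... + f(xₙ)]

x_0 = 0.2500, f(x_0) = 1.062500, coefficient = 1
x_1 = 0.7500, f(x_1) = 1.562500, coefficient = 2
x_2 = 1.2500, f(x_2) = 2.562500, coefficient = 2
x_3 = 1.7500, f(x_3) = 4.062500, coefficient = 2
x_4 = 2.2500, f(x_4) = 6.062500, coefficient = 1

I ≈ (0.500000/2) × 23.500000 = 5.875000
Exact value: 5.791667
Error: 0.083333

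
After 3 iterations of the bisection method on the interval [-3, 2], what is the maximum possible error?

Bisection error bound: |error| ≤ (b-a)/2^n
|error| ≤ (2 - (-3))/2^3 = 5/2^3
|error| ≤ 0.6250000000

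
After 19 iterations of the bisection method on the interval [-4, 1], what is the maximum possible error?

Bisection error bound: |error| ≤ (b-a)/2^n
|error| ≤ (1 - (-4))/2^19 = 5/2^19
|error| ≤ 0.0000095367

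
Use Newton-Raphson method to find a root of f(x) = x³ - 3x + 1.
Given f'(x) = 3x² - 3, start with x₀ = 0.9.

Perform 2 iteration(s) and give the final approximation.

f(x) = x³ - 3x + 1
f'(x) = 3x² - 3
x₀ = 0.9

Newton-Raphson formula: x_{n+1} = x_n - f(x_n)/f'(x_n)

Iteration 1:
  f(0.900000) = -0.971000
  f'(0.900000) = -0.570000
  x_1 = 0.900000 - (-0.971000)/(-0.570000) = -0.803509
Iteration 2:
  f(-0.803509) = 2.891760
  f'(-0.803509) = -1.063121
  x_2 = -0.803509 - 2.891760/(-1.063121) = 1.916558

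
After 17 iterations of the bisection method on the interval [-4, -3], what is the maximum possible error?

Bisection error bound: |error| ≤ (b-a)/2^n
|error| ≤ (-3 - (-4))/2^17 = 1/2^17
|error| ≤ 0.0000076294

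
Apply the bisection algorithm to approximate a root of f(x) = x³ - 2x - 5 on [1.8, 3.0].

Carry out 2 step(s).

f(x) = x³ - 2x - 5
Initial interval: [1.8, 3.0]

Iteration 1:
  c_1 = (1.800000 + 3.000000)/2 = 2.400000
  f(c_1) = f(2.400000) = 4.024000
  f(a) × f(c) < 0, new interval: [1.800000, 2.400000]
Iteration 2:
  c_2 = (1.800000 + 2.400000)/2 = 2.100000
  f(c_2) = f(2.100000) = 0.061000
  f(a) × f(c) < 0, new interval: [1.800000, 2.100000]

After 2 iteration(s), the approximation is c_2 = 2.100000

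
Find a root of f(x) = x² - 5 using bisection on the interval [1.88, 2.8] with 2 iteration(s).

f(x) = x² - 5
Initial interval: [1.88, 2.8]

Iteration 1:
  c_1 = (1.880000 + 2.800000)/2 = 2.340000
  f(c_1) = f(2.340000) = 0.475600
  f(a) × f(c) < 0, new interval: [1.880000, 2.340000]
Iteration 2:
  c_2 = (1.880000 + 2.340000)/2 = 2.110000
  f(c_2) = f(2.110000) = -0.547900
  f(a) × f(c) ≥ 0, new interval: [2.110000, 2.340000]

After 2 iteration(s), the approximation is c_2 = 2.110000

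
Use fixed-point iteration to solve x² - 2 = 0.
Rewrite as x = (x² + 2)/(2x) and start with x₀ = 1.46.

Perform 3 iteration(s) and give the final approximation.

Equation: x² - 2 = 0
Fixed-point form: x = (x² + 2)/(2x)
x₀ = 1.46

x_1 = g(1.460000) = 1.414932
x_2 = g(1.414932) = 1.414214
x_3 = g(1.414214) = 1.414214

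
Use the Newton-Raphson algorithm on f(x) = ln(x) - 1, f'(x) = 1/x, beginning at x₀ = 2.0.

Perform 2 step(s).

f(x) = ln(x) - 1
f'(x) = 1/x
x₀ = 2.0

Newton-Raphson formula: x_{n+1} = x_n - f(x_n)/f'(x_n)

Iteration 1:
  f(2.000000) = -0.306853
  f'(2.000000) = 0.500000
  x_1 = 2.000000 - (-0.306853)/0.500000 = 2.613706
Iteration 2:
  f(2.613706) = -0.039231
  f'(2.613706) = 0.382599
  x_2 = 2.613706 - (-0.039231)/0.382599 = 2.716244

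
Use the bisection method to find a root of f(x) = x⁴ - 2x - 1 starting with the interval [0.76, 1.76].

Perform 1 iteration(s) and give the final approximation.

f(x) = x⁴ - 2x - 1
Initial interval: [0.76, 1.76]

Iteration 1:
  c_1 = (0.760000 + 1.760000)/2 = 1.260000
  f(c_1) = f(1.260000) = -0.999526
  f(a) × f(c) ≥ 0, new interval: [1.260000, 1.760000]

After 1 iteration(s), the approximation is c_1 = 1.260000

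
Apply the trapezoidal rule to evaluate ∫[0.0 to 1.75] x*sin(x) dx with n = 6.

f(x) = x*sin(x)
a = 0.0, b = 1.75, n = 6
h = (b - a)/n = 0.291667

Trapezoidal rule: (h/2)[f(x₀) + 2f(x₁) + 2f(x₂) + ... + f(xₙ)]

x_0 = 0.0000, f(x_0) = 0.000000, coefficient = 1
x_1 = 0.2917, f(x_1) = 0.083868, coefficient = 2
x_2 = 0.5833, f(x_2) = 0.321305, coefficient = 2
x_3 = 0.8750, f(x_3) = 0.671601, coefficient = 2
x_4 = 1.1667, f(x_4) = 1.072686, coefficient = 2
x_5 = 1.4583, f(x_5) = 1.449121, coefficient = 2
x_6 = 1.7500, f(x_6) = 1.721975, coefficient = 1

I ≈ (0.291667/2) × 8.919137 = 1.300707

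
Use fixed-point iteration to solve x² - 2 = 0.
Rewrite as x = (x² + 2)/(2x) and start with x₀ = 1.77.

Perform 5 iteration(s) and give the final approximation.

Equation: x² - 2 = 0
Fixed-point form: x = (x² + 2)/(2x)
x₀ = 1.77

x_1 = g(1.770000) = 1.449972
x_2 = g(1.449972) = 1.414654
x_3 = g(1.414654) = 1.414214
x_4 = g(1.414214) = 1.414214
x_5 = g(1.414214) = 1.414214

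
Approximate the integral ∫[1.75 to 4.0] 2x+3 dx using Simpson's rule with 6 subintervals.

f(x) = 2x+3
a = 1.75, b = 4.0, n = 6
h = (b - a)/n = 0.375000

Simpson's rule: (h/3)[f(x₀) + 4f(x₁) + 2f(x₂) + ... + f(xₙ)]

x_0 = 1.7500, f(x_0) = 6.500000, coefficient = 1
x_1 = 2.1250, f(x_1) = 7.250000, coefficient = 4
x_2 = 2.5000, f(x_2) = 8.000000, coefficient = 2
x_3 = 2.8750, f(x_3) = 8.750000, coefficient = 4
x_4 = 3.2500, f(x_4) = 9.500000, coefficient = 2
x_5 = 3.6250, f(x_5) = 10.250000, coefficient = 4
x_6 = 4.0000, f(x_6) = 11.000000, coefficient = 1

I ≈ (0.375000/3) × 157.500000 = 19.687500
Exact value: 19.687500
Error: 0.000000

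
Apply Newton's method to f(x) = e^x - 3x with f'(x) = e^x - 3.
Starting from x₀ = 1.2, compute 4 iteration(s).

f(x) = e^x - 3x
f'(x) = e^x - 3
x₀ = 1.2

Newton-Raphson formula: x_{n+1} = x_n - f(x_n)/f'(x_n)

Iteration 1:
  f(1.200000) = -0.279883
  f'(1.200000) = 0.320117
  x_1 = 1.200000 - (-0.279883)/0.320117 = 2.074315
Iteration 2:
  f(2.074315) = 1.736148
  f'(2.074315) = 4.959094
  x_2 = 2.074315 - 1.736148/4.959094 = 1.724221
Iteration 3:
  f(1.724221) = 0.435488
  f'(1.724221) = 2.608152
  x_3 = 1.724221 - 0.435488/2.608152 = 1.557249
Iteration 4:
  f(1.557249) = 0.074001
  f'(1.557249) = 1.745749
  x_4 = 1.557249 - 0.074001/1.745749 = 1.514860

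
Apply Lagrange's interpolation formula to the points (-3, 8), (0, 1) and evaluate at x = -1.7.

Lagrange interpolation formula:
P(x) = Σ yᵢ × Lᵢ(x)
where Lᵢ(x) = Π_{j≠i} (x - xⱼ)/(xᵢ - xⱼ)

L_0(-1.7) = (-1.7 - 0)/(-3 - 0) = 0.566667
L_1(-1.7) = (-1.7 - (-3))/(0 - (-3)) = 0.433333

P(-1.7) = 8×L_0(-1.7) + 1×L_1(-1.7)
P(-1.7) = 4.966667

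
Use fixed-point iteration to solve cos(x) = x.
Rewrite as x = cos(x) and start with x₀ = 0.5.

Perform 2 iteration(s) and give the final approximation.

Equation: cos(x) = x
Fixed-point form: x = cos(x)
x₀ = 0.5

x_1 = g(0.500000) = 0.877583
x_2 = g(0.877583) = 0.639012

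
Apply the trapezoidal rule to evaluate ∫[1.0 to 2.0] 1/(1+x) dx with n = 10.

f(x) = 1/(1+x)
a = 1.0, b = 2.0, n = 10
h = (b - a)/n = 0.100000

Trapezoidal rule: (h/2)[f(x₀) + 2f(x₁) + 2f(x₂) + ... + f(xₙ)]

x_0 = 1.0000, f(x_0) = 0.500000, coefficient = 1
x_1 = 1.1000, f(x_1) = 0.476190, coefficient = 2
x_2 = 1.2000, f(x_2) = 0.454545, coefficient = 2
x_3 = 1.3000, f(x_3) = 0.434783, coefficient = 2
x_4 = 1.4000, f(x_4) = 0.416667, coefficient = 2
x_5 = 1.5000, f(x_5) = 0.400000, coefficient = 2
x_6 = 1.6000, f(x_6) = 0.384615, coefficient = 2
x_7 = 1.7000, f(x_7) = 0.370370, coefficient = 2
x_8 = 1.8000, f(x_8) = 0.357143, coefficient = 2
x_9 = 1.9000, f(x_9) = 0.344828, coefficient = 2
x_10 = 2.0000, f(x_10) = 0.333333, coefficient = 1

I ≈ (0.100000/2) × 8.111616 = 0.405581
Exact value: 0.405465
Error: 0.000116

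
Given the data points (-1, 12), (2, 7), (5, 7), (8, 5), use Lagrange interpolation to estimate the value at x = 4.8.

Lagrange interpolation formula:
P(x) = Σ yᵢ × Lᵢ(x)
where Lᵢ(x) = Π_{j≠i} (x - xⱼ)/(xᵢ - xⱼ)

L_0(4.8) = (4.8 - 2)/(-1 - 2) × (4.8 - 5)/(-1 - 5) × (4.8 - 8)/(-1 - 8) = -0.011062
L_1(4.8) = (4.8 - (-1))/(2 - (-1)) × (4.8 - 5)/(2 - 5) × (4.8 - 8)/(2 - 8) = 0.068741
L_2(4.8) = (4.8 - (-1))/(5 - (-1)) × (4.8 - 2)/(5 - 2) × (4.8 - 8)/(5 - 8) = 0.962370
L_3(4.8) = (4.8 - (-1))/(8 - (-1)) × (4.8 - 2)/(8 - 2) × (4.8 - 5)/(8 - 5) = -0.020049

P(4.8) = 12×L_0(4.8) + 7×L_1(4.8) + 7×L_2(4.8) + 5×L_3(4.8)
P(4.8) = 6.984790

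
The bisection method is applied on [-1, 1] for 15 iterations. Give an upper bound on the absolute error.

Bisection error bound: |error| ≤ (b-a)/2^n
|error| ≤ (1 - (-1))/2^15 = 2/2^15
|error| ≤ 0.0000610352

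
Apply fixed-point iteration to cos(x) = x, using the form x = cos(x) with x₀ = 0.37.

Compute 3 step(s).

Equation: cos(x) = x
Fixed-point form: x = cos(x)
x₀ = 0.37

x_1 = g(0.370000) = 0.932327
x_2 = g(0.932327) = 0.595967
x_3 = g(0.595967) = 0.827606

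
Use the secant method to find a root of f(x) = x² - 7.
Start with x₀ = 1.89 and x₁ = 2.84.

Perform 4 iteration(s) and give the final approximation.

f(x) = x² - 7
x₀ = 1.89, x₁ = 2.84

Secant formula: x_{n+1} = x_n - f(x_n)(x_n - x_{n-1})/(f(x_n) - f(x_{n-1}))

Iteration 1:
  f(1.890000) = -3.427900
  f(2.840000) = 1.065600
  x_2 = 2.840000 - 1.065600×(2.840000 - 1.890000)/(1.065600 - (-3.427900))
       = 2.614715
Iteration 2:
  f(2.840000) = 1.065600
  f(2.614715) = -0.163268
  x_3 = 2.614715 - (-0.163268)×(2.614715 - 2.840000)/(-0.163268 - 1.065600)
       = 2.644646
Iteration 3:
  f(2.614715) = -0.163268
  f(2.644646) = -0.005847
  x_4 = 2.644646 - (-0.005847)×(2.644646 - 2.614715)/(-0.005847 - (-0.163268))
       = 2.645758
Iteration 4:
  f(2.644646) = -0.005847
  f(2.645758) = 0.000035
  x_5 = 2.645758 - 0.000035×(2.645758 - 2.644646)/(0.000035 - (-0.005847))
       = 2.645751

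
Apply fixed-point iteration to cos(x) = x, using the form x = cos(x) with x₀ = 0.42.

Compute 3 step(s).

Equation: cos(x) = x
Fixed-point form: x = cos(x)
x₀ = 0.42

x_1 = g(0.420000) = 0.913089
x_2 = g(0.913089) = 0.611304
x_3 = g(0.611304) = 0.818900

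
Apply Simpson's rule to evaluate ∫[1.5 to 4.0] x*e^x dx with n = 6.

f(x) = x*e^x
a = 1.5, b = 4.0, n = 6
h = (b - a)/n = 0.416667

Simpson's rule: (h/3)[f(x₀) + 4f(x₁) + 2f(x₂) + ... + f(xₙ)]

x_0 = 1.5000, f(x_0) = 6.722534, coefficient = 1
x_1 = 1.9167, f(x_1) = 13.029998, coefficient = 4
x_2 = 2.3333, f(x_2) = 24.061937, coefficient = 2
x_3 = 2.7500, f(x_3) = 43.017238, coefficient = 4
x_4 = 3.1667, f(x_4) = 75.139484, coefficient = 2
x_5 = 3.5833, f(x_5) = 128.976059, coefficient = 4
x_6 = 4.0000, f(x_6) = 218.392600, coefficient = 1

I ≈ (0.416667/3) × 1163.611154 = 161.612660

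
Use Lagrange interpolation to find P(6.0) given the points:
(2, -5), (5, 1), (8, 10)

Lagrange interpolation formula:
P(x) = Σ yᵢ × Lᵢ(x)
where Lᵢ(x) = Π_{j≠i} (x - xⱼ)/(xᵢ - xⱼ)

L_0(6.0) = (6.0 - 5)/(2 - 5) × (6.0 - 8)/(2 - 8) = -0.111111
L_1(6.0) = (6.0 - 2)/(5 - 2) × (6.0 - 8)/(5 - 8) = 0.888889
L_2(6.0) = (6.0 - 2)/(8 - 2) × (6.0 - 5)/(8 - 5) = 0.222222

P(6.0) = (-5)×L_0(6.0) + 1×L_1(6.0) + 10×L_2(6.0)
P(6.0) = 3.666667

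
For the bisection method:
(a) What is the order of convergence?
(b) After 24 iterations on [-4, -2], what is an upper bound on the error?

(a) Bisection has linear (order 1) convergence; the error is halved each step.

(b) Error bound = (b-a)/2^n = (-2 - (-4))/2^{24}
    = 2/2^{24}

(a) 1 (linear); (b) error ≤ 1.19e-07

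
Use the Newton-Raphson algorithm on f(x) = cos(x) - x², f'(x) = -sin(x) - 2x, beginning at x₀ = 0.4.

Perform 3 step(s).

f(x) = cos(x) - x²
f'(x) = -sin(x) - 2x
x₀ = 0.4

Newton-Raphson formula: x_{n+1} = x_n - f(x_n)/f'(x_n)

Iteration 1:
  f(0.400000) = 0.761061
  f'(0.400000) = -1.189418
  x_1 = 0.400000 - 0.761061/(-1.189418) = 1.039860
Iteration 2:
  f(1.039860) = -0.574967
  f'(1.039860) = -2.942053
  x_2 = 1.039860 - (-0.574967)/(-2.942053) = 0.844429
Iteration 3:
  f(0.844429) = -0.048902
  f'(0.844429) = -2.436450
  x_3 = 0.844429 - (-0.048902)/(-2.436450) = 0.824358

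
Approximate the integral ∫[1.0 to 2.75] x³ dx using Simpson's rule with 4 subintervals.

f(x) = x³
a = 1.0, b = 2.75, n = 4
h = (b - a)/n = 0.437500

Simpson's rule: (h/3)[f(x₀) + 4f(x₁) + 2f(x₂) + ... + f(xₙ)]

x_0 = 1.0000, f(x_0) = 1.000000, coefficient = 1
x_1 = 1.4375, f(x_1) = 2.970459, coefficient = 4
x_2 = 1.8750, f(x_2) = 6.591797, coefficient = 2
x_3 = 2.3125, f(x_3) = 12.366455, coefficient = 4
x_4 = 2.7500, f(x_4) = 20.796875, coefficient = 1

I ≈ (0.437500/3) × 96.328125 = 14.047852
Exact value: 14.047852
Error: 0.000000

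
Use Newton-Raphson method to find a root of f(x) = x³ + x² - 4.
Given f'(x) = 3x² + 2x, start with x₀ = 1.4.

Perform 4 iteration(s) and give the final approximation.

f(x) = x³ + x² - 4
f'(x) = 3x² + 2x
x₀ = 1.4

Newton-Raphson formula: x_{n+1} = x_n - f(x_n)/f'(x_n)

Iteration 1:
  f(1.400000) = 0.704000
  f'(1.400000) = 8.680000
  x_1 = 1.400000 - 0.704000/8.680000 = 1.318894
Iteration 2:
  f(1.318894) = 0.033673
  f'(1.318894) = 7.856232
  x_2 = 1.318894 - 0.033673/7.856232 = 1.314608
Iteration 3:
  f(1.314608) = 0.000091
  f'(1.314608) = 7.813797
  x_3 = 1.314608 - 0.000091/7.813797 = 1.314596
Iteration 4:
  f(1.314596) = 0.000000
  f'(1.314596) = 7.813682
  x_4 = 1.314596 - 0.000000/7.813682 = 1.314596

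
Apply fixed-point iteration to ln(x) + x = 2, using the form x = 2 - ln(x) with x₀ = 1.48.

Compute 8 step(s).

Equation: ln(x) + x = 2
Fixed-point form: x = 2 - ln(x)
x₀ = 1.48

x_1 = g(1.480000) = 1.607958
x_2 = g(1.607958) = 1.525035
x_3 = g(1.525035) = 1.577983
x_4 = g(1.577983) = 1.543853
x_5 = g(1.543853) = 1.565719
x_6 = g(1.565719) = 1.551655
x_7 = g(1.551655) = 1.560678
x_8 = g(1.560678) = 1.554880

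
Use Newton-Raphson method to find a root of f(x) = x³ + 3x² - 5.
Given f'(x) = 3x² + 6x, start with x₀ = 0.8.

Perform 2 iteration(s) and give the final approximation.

f(x) = x³ + 3x² - 5
f'(x) = 3x² + 6x
x₀ = 0.8

Newton-Raphson formula: x_{n+1} = x_n - f(x_n)/f'(x_n)

Iteration 1:
  f(0.800000) = -2.568000
  f'(0.800000) = 6.720000
  x_1 = 0.800000 - (-2.568000)/6.720000 = 1.182143
Iteration 2:
  f(1.182143) = 0.844385
  f'(1.182143) = 11.285242
  x_2 = 1.182143 - 0.844385/11.285242 = 1.107321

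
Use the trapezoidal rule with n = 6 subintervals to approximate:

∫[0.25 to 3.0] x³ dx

f(x) = x³
a = 0.25, b = 3.0, n = 6
h = (b - a)/n = 0.458333

Trapezoidal rule: (h/2)[f(x₀) + 2f(x₁) + 2f(x₂) + ... + f(xₙ)]

x_0 = 0.2500, f(x_0) = 0.015625, coefficient = 1
x_1 = 0.7083, f(x_1) = 0.355396, coefficient = 2
x_2 = 1.1667, f(x_2) = 1.587963, coefficient = 2
x_3 = 1.6250, f(x_3) = 4.291016, coefficient = 2
x_4 = 2.0833, f(x_4) = 9.042245, coefficient = 2
x_5 = 2.5417, f(x_5) = 16.419343, coefficient = 2
x_6 = 3.0000, f(x_6) = 27.000000, coefficient = 1

I ≈ (0.458333/2) × 90.407552 = 20.718397
Exact value: 20.249023
Error: 0.469374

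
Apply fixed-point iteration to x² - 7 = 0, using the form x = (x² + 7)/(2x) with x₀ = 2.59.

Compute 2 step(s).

Equation: x² - 7 = 0
Fixed-point form: x = (x² + 7)/(2x)
x₀ = 2.59

x_1 = g(2.590000) = 2.646351
x_2 = g(2.646351) = 2.645751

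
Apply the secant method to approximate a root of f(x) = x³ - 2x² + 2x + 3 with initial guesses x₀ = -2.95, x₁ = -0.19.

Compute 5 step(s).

f(x) = x³ - 2x² + 2x + 3
x₀ = -2.95, x₁ = -0.19

Secant formula: x_{n+1} = x_n - f(x_n)(x_n - x_{n-1})/(f(x_n) - f(x_{n-1}))

Iteration 1:
  f(-2.950000) = -45.977375
  f(-0.190000) = 2.540941
  x_2 = -0.190000 - 2.540941×(-0.190000 - (-2.950000))/(2.540941 - (-45.977375))
       = -0.334543
Iteration 2:
  f(-0.190000) = 2.540941
  f(-0.334543) = 2.069633
  x_3 = -0.334543 - 2.069633×(-0.334543 - (-0.190000))/(2.069633 - 2.540941)
       = -0.969270
Iteration 3:
  f(-0.334543) = 2.069633
  f(-0.969270) = -1.728121
  x_4 = -0.969270 - (-1.728121)×(-0.969270 - (-0.334543))/(-1.728121 - 2.069633)
       = -0.680445
Iteration 4:
  f(-0.969270) = -1.728121
  f(-0.680445) = 0.398047
  x_5 = -0.680445 - 0.398047×(-0.680445 - (-0.969270))/(0.398047 - (-1.728121))
       = -0.734517
Iteration 5:
  f(-0.680445) = 0.398047
  f(-0.734517) = 0.055651
  x_6 = -0.734517 - 0.055651×(-0.734517 - (-0.680445))/(0.055651 - 0.398047)
       = -0.743306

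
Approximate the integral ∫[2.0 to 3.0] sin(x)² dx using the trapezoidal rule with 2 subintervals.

f(x) = sin(x)²
a = 2.0, b = 3.0, n = 2
h = (b - a)/n = 0.500000

Trapezoidal rule: (h/2)[f(x₀) + 2f(x₁) + 2f(x₂) + ... + f(xₙ)]

x_0 = 2.0000, f(x_0) = 0.826822, coefficient = 1
x_1 = 2.5000, f(x_1) = 0.358169, coefficient = 2
x_2 = 3.0000, f(x_2) = 0.019915, coefficient = 1

I ≈ (0.500000/2) × 1.563074 = 0.390769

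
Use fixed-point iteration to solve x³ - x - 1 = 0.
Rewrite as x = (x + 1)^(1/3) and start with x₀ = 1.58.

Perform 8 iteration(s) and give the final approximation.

Equation: x³ - x - 1 = 0
Fixed-point form: x = (x + 1)^(1/3)
x₀ = 1.58

x_1 = g(1.580000) = 1.371534
x_2 = g(1.371534) = 1.333551
x_3 = g(1.333551) = 1.326394
x_4 = g(1.326394) = 1.325036
x_5 = g(1.325036) = 1.324778
x_6 = g(1.324778) = 1.324729
x_7 = g(1.324729) = 1.324720
x_8 = g(1.324720) = 1.324718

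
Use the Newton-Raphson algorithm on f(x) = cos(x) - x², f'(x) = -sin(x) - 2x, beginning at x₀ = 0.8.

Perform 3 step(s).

f(x) = cos(x) - x²
f'(x) = -sin(x) - 2x
x₀ = 0.8

Newton-Raphson formula: x_{n+1} = x_n - f(x_n)/f'(x_n)

Iteration 1:
  f(0.800000) = 0.056707
  f'(0.800000) = -2.317356
  x_1 = 0.800000 - 0.056707/(-2.317356) = 0.824470
Iteration 2:
  f(0.824470) = -0.000806
  f'(0.824470) = -2.383129
  x_2 = 0.824470 - (-0.000806)/(-2.383129) = 0.824132
Iteration 3:
  f(0.824132) = 0.000000
  f'(0.824132) = -2.382224
  x_3 = 0.824132 - 0.000000/(-2.382224) = 0.824132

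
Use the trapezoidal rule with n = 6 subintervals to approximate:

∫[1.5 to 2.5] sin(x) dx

f(x) = sin(x)
a = 1.5, b = 2.5, n = 6
h = (b - a)/n = 0.166667

Trapezoidal rule: (h/2)[f(x₀) + 2f(x₁) + 2f(x₂) + ... + f(xₙ)]

x_0 = 1.5000, f(x_0) = 0.997495, coefficient = 1
x_1 = 1.6667, f(x_1) = 0.995408, coefficient = 2
x_2 = 1.8333, f(x_2) = 0.965735, coefficient = 2
x_3 = 2.0000, f(x_3) = 0.909297, coefficient = 2
x_4 = 2.1667, f(x_4) = 0.827660, coefficient = 2
x_5 = 2.3333, f(x_5) = 0.723086, coefficient = 2
x_6 = 2.5000, f(x_6) = 0.598472, coefficient = 1

I ≈ (0.166667/2) × 10.438340 = 0.869862
Exact value: 0.871881
Error: 0.002019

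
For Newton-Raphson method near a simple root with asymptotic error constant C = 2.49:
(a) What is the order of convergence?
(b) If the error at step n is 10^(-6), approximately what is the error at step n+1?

(a) Newton-Raphson has quadratic (order 2) convergence near simple roots.
    This means |e_{n+1}| ≈ C|e_n|².

(b) With |e_n| = 10^(-6) and C = 2.49:
    |e_{n+1}| ≈ 2.49 × (10^(-6))² = 2.49 × 10^(-12)

(a) 2 (quadratic); (b) |e_{n+1}| ≈ 2.490e-12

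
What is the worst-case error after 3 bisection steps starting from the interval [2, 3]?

Bisection error bound: |error| ≤ (b-a)/2^n
|error| ≤ (3 - 2)/2^3 = 1/2^3
|error| ≤ 0.1250000000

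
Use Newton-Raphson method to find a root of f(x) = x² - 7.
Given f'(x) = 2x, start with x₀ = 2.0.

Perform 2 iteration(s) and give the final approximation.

f(x) = x² - 7
f'(x) = 2x
x₀ = 2.0

Newton-Raphson formula: x_{n+1} = x_n - f(x_n)/f'(x_n)

Iteration 1:
  f(2.000000) = -3.000000
  f'(2.000000) = 4.000000
  x_1 = 2.000000 - (-3.000000)/4.000000 = 2.750000
Iteration 2:
  f(2.750000) = 0.562500
  f'(2.750000) = 5.500000
  x_2 = 2.750000 - 0.562500/5.500000 = 2.647727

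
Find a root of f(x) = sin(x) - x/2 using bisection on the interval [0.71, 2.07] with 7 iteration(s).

f(x) = sin(x) - x/2
Initial interval: [0.71, 2.07]

Iteration 1:
  c_1 = (0.710000 + 2.070000)/2 = 1.390000
  f(c_1) = f(1.390000) = 0.288701
  f(a) × f(c) ≥ 0, new interval: [1.390000, 2.070000]
Iteration 2:
  c_2 = (1.390000 + 2.070000)/2 = 1.730000
  f(c_2) = f(1.730000) = 0.122354
  f(a) × f(c) ≥ 0, new interval: [1.730000, 2.070000]
Iteration 3:
  c_3 = (1.730000 + 2.070000)/2 = 1.900000
  f(c_3) = f(1.900000) = -0.003700
  f(a) × f(c) < 0, new interval: [1.730000, 1.900000]
Iteration 4:
  c_4 = (1.730000 + 1.900000)/2 = 1.815000
  f(c_4) = f(1.815000) = 0.062830
  f(a) × f(c) ≥ 0, new interval: [1.815000, 1.900000]
Iteration 5:
  c_5 = (1.815000 + 1.900000)/2 = 1.857500
  f(c_5) = f(1.857500) = 0.030431
  f(a) × f(c) ≥ 0, new interval: [1.857500, 1.900000]
Iteration 6:
  c_6 = (1.857500 + 1.900000)/2 = 1.878750
  f(c_6) = f(1.878750) = 0.013581
  f(a) × f(c) ≥ 0, new interval: [1.878750, 1.900000]
Iteration 7:
  c_7 = (1.878750 + 1.900000)/2 = 1.889375
  f(c_7) = f(1.889375) = 0.004994
  f(a) × f(c) ≥ 0, new interval: [1.889375, 1.900000]

After 7 iteration(s), the approximation is c_7 = 1.889375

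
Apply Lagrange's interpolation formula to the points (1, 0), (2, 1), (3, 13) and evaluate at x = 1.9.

Lagrange interpolation formula:
P(x) = Σ yᵢ × Lᵢ(x)
where Lᵢ(x) = Π_{j≠i} (x - xⱼ)/(xᵢ - xⱼ)

L_0(1.9) = (1.9 - 2)/(1 - 2) × (1.9 - 3)/(1 - 3) = 0.055000
L_1(1.9) = (1.9 - 1)/(2 - 1) × (1.9 - 3)/(2 - 3) = 0.990000
L_2(1.9) = (1.9 - 1)/(3 - 1) × (1.9 - 2)/(3 - 2) = -0.045000

P(1.9) = 0×L_0(1.9) + 1×L_1(1.9) + 13×L_2(1.9)
P(1.9) = 0.405000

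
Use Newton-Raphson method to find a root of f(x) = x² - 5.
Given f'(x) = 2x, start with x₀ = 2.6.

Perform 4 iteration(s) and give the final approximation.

f(x) = x² - 5
f'(x) = 2x
x₀ = 2.6

Newton-Raphson formula: x_{n+1} = x_n - f(x_n)/f'(x_n)

Iteration 1:
  f(2.600000) = 1.760000
  f'(2.600000) = 5.200000
  x_1 = 2.600000 - 1.760000/5.200000 = 2.261538
Iteration 2:
  f(2.261538) = 0.114556
  f'(2.261538) = 4.523077
  x_2 = 2.261538 - 0.114556/4.523077 = 2.236211
Iteration 3:
  f(2.236211) = 0.000641
  f'(2.236211) = 4.472423
  x_3 = 2.236211 - 0.000641/4.472423 = 2.236068
Iteration 4:
  f(2.236068) = 0.000000
  f'(2.236068) = 4.472136
  x_4 = 2.236068 - 0.000000/4.472136 = 2.236068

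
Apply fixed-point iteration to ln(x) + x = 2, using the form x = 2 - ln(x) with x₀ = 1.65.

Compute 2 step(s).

Equation: ln(x) + x = 2
Fixed-point form: x = 2 - ln(x)
x₀ = 1.65

x_1 = g(1.650000) = 1.499225
x_2 = g(1.499225) = 1.595052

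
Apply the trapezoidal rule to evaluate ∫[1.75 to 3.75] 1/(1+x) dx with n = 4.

f(x) = 1/(1+x)
a = 1.75, b = 3.75, n = 4
h = (b - a)/n = 0.500000

Trapezoidal rule: (h/2)[f(x₀) + 2f(x₁) + 2f(x₂) + ... + f(xₙ)]

x_0 = 1.7500, f(x_0) = 0.363636, coefficient = 1
x_1 = 2.2500, f(x_1) = 0.307692, coefficient = 2
x_2 = 2.7500, f(x_2) = 0.266667, coefficient = 2
x_3 = 3.2500, f(x_3) = 0.235294, coefficient = 2
x_4 = 3.7500, f(x_4) = 0.210526, coefficient = 1

I ≈ (0.500000/2) × 2.193469 = 0.548367
Exact value: 0.546544
Error: 0.001824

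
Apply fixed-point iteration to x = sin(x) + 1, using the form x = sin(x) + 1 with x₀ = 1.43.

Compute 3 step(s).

Equation: x = sin(x) + 1
Fixed-point form: x = sin(x) + 1
x₀ = 1.43

x_1 = g(1.430000) = 1.990105
x_2 = g(1.990105) = 1.913371
x_3 = g(1.913371) = 1.941893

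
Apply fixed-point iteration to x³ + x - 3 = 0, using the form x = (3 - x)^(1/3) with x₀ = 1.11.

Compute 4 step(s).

Equation: x³ + x - 3 = 0
Fixed-point form: x = (3 - x)^(1/3)
x₀ = 1.11

x_1 = g(1.110000) = 1.236386
x_2 = g(1.236386) = 1.208188
x_3 = g(1.208188) = 1.214593
x_4 = g(1.214593) = 1.213144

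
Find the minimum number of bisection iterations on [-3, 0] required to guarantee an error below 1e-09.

We need (b-a)/2^n ≤ 1e-09
(0 - (-3))/2^n ≤ 1e-09
3/2^n ≤ 1e-09
2^n ≥ 3000000000
n ≥ log₂(3000000000) = 31.48
n ≥ 32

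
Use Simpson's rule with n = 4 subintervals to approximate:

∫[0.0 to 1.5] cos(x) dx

f(x) = cos(x)
a = 0.0, b = 1.5, n = 4
h = (b - a)/n = 0.375000

Simpson's rule: (h/3)[f(x₀) + 4f(x₁) + 2f(x₂) + ... + f(xₙ)]

x_0 = 0.0000, f(x_0) = 1.000000, coefficient = 1
x_1 = 0.3750, f(x_1) = 0.930508, coefficient = 4
x_2 = 0.7500, f(x_2) = 0.731689, coefficient = 2
x_3 = 1.1250, f(x_3) = 0.431177, coefficient = 4
x_4 = 1.5000, f(x_4) = 0.070737, coefficient = 1

I ≈ (0.375000/3) × 7.980851 = 0.997606
Exact value: 0.997495
Error: 0.000111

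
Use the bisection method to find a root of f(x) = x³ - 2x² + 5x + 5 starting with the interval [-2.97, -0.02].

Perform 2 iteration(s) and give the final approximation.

f(x) = x³ - 2x² + 5x + 5
Initial interval: [-2.97, -0.02]

Iteration 1:
  c_1 = (-2.970000 + (-0.020000))/2 = -1.495000
  f(c_1) = f(-1.495000) = -10.286412
  f(a) × f(c) ≥ 0, new interval: [-1.495000, -0.020000]
Iteration 2:
  c_2 = (-1.495000 + (-0.020000))/2 = -0.757500
  f(c_2) = f(-0.757500) = -0.369771
  f(a) × f(c) ≥ 0, new interval: [-0.757500, -0.020000]

After 2 iteration(s), the approximation is c_2 = -0.757500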